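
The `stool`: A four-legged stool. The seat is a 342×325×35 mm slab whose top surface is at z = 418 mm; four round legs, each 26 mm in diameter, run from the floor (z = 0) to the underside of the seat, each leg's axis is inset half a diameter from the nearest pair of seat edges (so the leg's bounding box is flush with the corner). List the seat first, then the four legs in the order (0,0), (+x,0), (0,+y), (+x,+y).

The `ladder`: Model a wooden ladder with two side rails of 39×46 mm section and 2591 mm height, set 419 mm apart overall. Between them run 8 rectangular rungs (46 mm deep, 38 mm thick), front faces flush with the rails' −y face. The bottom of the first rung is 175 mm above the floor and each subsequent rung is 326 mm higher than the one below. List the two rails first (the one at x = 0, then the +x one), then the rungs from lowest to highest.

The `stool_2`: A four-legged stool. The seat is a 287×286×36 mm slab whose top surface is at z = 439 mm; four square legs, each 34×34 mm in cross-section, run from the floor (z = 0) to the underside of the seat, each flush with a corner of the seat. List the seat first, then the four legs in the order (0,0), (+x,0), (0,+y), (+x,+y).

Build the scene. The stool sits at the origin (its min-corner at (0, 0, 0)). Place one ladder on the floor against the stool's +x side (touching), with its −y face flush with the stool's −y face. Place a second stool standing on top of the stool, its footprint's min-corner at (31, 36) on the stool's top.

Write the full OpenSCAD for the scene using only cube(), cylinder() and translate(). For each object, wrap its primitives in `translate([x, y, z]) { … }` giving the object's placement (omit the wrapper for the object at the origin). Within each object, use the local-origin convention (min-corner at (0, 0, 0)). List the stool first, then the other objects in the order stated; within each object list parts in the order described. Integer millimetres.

translate([0, 0, 383]) cube([342, 325, 35]);
translate([13, 13, 0]) cylinder(h = 383, r = 13);
translate([329, 13, 0]) cylinder(h = 383, r = 13);
translate([13, 312, 0]) cylinder(h = 383, r = 13);
translate([329, 312, 0]) cylinder(h = 383, r = 13);
translate([342, 0, 0]) {
  cube([39, 46, 2591]);
  translate([380, 0, 0]) cube([39, 46, 2591]);
  translate([39, 0, 175]) cube([341, 46, 38]);
  translate([39, 0, 501]) cube([341, 46, 38]);
  translate([39, 0, 827]) cube([341, 46, 38]);
  translate([39, 0, 1153]) cube([341, 46, 38]);
  translate([39, 0, 1479]) cube([341, 46, 38]);
  translate([39, 0, 1805]) cube([341, 46, 38]);
  translate([39, 0, 2131]) cube([341, 46, 38]);
  translate([39, 0, 2457]) cube([341, 46, 38]);
}
translate([31, 36, 418]) {
  translate([0, 0, 403]) cube([287, 286, 36]);
  cube([34, 34, 403]);
  translate([253, 0, 0]) cube([34, 34, 403]);
  translate([0, 252, 0]) cube([34, 34, 403]);
  translate([253, 252, 0]) cube([34, 34, 403]);
}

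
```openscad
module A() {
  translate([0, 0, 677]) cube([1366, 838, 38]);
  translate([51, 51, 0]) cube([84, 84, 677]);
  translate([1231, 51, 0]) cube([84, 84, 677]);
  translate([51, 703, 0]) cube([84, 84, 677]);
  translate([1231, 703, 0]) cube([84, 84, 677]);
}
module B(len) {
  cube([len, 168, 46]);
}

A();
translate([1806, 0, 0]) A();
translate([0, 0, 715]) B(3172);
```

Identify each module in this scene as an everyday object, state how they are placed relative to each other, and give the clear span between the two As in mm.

A is a table. B is a beam. A beam spans the tops of two tables. The clear span between the two tables is 440 mm.

Second table starts at x = 1806; first ends at x = 1366; clear span = 1806 − 1366 = 440 mm.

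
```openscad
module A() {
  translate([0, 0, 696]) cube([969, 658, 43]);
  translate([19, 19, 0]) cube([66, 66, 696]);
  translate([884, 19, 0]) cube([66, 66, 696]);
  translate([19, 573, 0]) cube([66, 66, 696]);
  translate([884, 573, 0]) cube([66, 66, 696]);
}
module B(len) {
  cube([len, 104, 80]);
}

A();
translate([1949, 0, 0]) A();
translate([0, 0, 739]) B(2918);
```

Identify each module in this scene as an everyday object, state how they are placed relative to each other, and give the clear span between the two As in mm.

Second table starts at x = 1949; first ends at x = 969; clear span = 1949 − 969 = 980 mm.

A is a table. B is a beam. A beam spans the tops of two tables. The clear span between the two tables is 980 mm.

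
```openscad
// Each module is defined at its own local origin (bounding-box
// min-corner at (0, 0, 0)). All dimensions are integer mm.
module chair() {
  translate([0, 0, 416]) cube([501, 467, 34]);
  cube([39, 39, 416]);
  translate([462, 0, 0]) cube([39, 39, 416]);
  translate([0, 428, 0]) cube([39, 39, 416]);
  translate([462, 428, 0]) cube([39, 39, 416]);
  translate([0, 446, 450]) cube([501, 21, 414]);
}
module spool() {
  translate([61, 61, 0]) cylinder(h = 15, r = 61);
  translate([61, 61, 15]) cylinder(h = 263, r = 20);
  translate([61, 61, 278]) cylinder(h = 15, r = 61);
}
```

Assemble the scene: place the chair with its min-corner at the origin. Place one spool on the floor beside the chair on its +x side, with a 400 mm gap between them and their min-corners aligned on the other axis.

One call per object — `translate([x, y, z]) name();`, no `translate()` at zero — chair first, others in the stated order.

chair();
translate([901, 0, 0]) spool();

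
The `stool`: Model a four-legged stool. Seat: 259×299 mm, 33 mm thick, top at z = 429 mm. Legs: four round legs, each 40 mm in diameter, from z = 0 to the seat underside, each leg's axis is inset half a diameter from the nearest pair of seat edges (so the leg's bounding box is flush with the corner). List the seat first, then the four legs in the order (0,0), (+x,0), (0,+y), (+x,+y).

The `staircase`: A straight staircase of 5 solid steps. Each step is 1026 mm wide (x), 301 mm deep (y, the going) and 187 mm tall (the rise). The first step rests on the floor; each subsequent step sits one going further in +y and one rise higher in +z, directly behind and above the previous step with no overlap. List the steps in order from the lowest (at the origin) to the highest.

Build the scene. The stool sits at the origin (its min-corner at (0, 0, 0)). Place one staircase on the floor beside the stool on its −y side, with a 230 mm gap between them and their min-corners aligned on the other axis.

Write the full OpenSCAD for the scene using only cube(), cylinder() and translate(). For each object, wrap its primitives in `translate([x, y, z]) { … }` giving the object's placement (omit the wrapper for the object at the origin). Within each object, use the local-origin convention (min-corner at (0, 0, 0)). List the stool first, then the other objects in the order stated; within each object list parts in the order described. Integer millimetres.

translate([0, 0, 396]) cube([259, 299, 33]);
translate([20, 20, 0]) cylinder(h = 396, r = 20);
translate([239, 20, 0]) cylinder(h = 396, r = 20);
translate([20, 279, 0]) cylinder(h = 396, r = 20);
translate([239, 279, 0]) cylinder(h = 396, r = 20);
translate([0, -1735, 0]) {
  cube([1026, 301, 187]);
  translate([0, 301, 187]) cube([1026, 301, 187]);
  translate([0, 602, 374]) cube([1026, 301, 187]);
  translate([0, 903, 561]) cube([1026, 301, 187]);
  translate([0, 1204, 748]) cube([1026, 301, 187]);
}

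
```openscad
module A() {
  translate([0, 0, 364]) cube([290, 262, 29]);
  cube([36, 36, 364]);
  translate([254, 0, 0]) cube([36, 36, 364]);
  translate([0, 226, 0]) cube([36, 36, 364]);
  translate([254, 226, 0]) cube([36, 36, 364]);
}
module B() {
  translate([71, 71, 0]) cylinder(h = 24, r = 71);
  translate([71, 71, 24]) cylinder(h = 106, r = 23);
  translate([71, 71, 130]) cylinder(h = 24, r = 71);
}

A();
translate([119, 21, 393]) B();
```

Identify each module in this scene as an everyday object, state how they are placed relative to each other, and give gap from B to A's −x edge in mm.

A is a stool. B is a spool. The spool is on top of the stool. The gap from the spool to the stool's −x edge is 119 mm.

The spool's min-x is at 119; the stool's min-x is 0; gap = 119 mm.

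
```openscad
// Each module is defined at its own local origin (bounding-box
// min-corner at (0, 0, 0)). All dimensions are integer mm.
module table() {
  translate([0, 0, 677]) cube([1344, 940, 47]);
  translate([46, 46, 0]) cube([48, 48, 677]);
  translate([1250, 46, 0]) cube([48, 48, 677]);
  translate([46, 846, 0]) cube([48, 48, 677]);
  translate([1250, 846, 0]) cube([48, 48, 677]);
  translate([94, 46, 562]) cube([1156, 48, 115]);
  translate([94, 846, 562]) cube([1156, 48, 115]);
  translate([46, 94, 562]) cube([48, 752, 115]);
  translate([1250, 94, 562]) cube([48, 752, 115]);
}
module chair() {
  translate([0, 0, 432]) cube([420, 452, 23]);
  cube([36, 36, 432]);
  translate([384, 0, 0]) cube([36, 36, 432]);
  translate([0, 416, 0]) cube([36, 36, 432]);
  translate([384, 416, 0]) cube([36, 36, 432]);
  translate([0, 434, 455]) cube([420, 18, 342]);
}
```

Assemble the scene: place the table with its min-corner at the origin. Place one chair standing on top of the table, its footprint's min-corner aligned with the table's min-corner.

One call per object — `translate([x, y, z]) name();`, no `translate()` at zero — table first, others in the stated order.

table();
translate([0, 0, 724]) chair();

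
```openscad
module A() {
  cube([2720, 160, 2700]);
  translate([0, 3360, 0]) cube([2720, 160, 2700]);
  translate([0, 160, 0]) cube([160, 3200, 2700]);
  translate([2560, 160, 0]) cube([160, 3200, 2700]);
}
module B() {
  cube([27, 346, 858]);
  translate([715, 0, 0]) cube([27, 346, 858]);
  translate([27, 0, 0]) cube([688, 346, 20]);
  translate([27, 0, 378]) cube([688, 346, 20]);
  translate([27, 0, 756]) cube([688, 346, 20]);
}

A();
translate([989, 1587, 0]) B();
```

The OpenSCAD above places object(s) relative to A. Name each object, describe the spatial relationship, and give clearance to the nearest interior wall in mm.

A is a house frame. B is a bookshelf. The bookshelf sits inside the house frame, centred. The clearance to the nearest interior wall is 829 mm.

Clearances: x = 829, y = 1427; minimum 829 mm.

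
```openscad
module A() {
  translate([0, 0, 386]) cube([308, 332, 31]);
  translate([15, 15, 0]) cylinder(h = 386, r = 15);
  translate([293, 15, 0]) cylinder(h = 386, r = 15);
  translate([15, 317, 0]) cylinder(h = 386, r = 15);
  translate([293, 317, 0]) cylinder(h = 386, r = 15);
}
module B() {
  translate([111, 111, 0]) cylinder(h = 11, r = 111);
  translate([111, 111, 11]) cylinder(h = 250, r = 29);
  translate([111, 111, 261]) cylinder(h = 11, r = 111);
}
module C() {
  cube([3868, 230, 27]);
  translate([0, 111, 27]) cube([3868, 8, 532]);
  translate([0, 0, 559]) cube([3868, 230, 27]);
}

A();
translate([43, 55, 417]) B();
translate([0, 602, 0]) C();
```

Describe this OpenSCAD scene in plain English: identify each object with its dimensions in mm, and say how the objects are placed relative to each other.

A is a simple wooden stool: a rectangular seat 308 mm (x) by 332 mm (y), 31 mm thick, top face at z = 417 mm, on four round legs, each 30 mm in diameter. The legs rest on z = 0, each leg's axis is inset half a diameter from the nearest pair of seat edges (so the leg's bounding box is flush with the corner).

B is a spool: two coaxial disc flanges of radius 111 mm and thickness 11 mm, joined by a core cylinder of radius 29 mm and height 250 mm. The lower flange rests on z = 0 and the three cylinders share a vertical axis.

C is an I-beam lying along x, 3868 mm long. Overall section height 586 mm. Two flanges 230 mm wide (y) and 27 mm thick, one on the floor and one at the top; a web 8 mm thick runs between them, centred on the flange width.

The spool is on top of the stool, centred. The I-beam is on the floor beside the stool on its +y side.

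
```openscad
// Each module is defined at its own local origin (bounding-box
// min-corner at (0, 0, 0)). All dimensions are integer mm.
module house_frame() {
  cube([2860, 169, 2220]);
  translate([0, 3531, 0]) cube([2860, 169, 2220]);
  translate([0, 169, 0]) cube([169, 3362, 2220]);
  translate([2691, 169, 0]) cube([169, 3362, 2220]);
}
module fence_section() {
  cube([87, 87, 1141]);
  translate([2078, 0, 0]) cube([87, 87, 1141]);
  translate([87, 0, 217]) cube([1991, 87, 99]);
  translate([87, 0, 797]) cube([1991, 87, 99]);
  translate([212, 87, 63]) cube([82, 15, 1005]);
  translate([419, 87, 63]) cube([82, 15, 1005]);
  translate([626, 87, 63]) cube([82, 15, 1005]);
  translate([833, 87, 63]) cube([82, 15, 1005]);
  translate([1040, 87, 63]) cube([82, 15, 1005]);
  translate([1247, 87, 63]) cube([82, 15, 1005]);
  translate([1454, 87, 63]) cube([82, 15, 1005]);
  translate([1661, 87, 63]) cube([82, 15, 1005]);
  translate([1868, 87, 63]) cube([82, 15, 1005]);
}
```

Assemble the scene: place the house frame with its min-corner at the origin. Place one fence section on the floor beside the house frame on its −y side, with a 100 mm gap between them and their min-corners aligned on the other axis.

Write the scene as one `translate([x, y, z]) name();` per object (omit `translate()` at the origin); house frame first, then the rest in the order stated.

house_frame();
translate([0, -202, 0]) fence_section();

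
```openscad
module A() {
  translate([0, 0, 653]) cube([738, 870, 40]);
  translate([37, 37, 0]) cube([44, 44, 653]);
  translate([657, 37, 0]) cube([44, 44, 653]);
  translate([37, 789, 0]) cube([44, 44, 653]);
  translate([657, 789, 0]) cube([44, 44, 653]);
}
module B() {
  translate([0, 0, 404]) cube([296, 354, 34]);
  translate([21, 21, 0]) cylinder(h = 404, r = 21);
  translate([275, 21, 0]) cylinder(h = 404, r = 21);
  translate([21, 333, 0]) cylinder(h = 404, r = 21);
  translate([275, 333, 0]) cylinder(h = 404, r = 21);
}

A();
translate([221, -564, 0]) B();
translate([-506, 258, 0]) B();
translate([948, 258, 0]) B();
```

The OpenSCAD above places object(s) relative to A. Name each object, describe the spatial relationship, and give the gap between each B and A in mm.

A is a table. B is a stool. Three stools sit around the table at the −y, −x, +x sides. The gap between each stool and the table is 210 mm.

Each stool's nearest face is 210 mm from the table's bounding box.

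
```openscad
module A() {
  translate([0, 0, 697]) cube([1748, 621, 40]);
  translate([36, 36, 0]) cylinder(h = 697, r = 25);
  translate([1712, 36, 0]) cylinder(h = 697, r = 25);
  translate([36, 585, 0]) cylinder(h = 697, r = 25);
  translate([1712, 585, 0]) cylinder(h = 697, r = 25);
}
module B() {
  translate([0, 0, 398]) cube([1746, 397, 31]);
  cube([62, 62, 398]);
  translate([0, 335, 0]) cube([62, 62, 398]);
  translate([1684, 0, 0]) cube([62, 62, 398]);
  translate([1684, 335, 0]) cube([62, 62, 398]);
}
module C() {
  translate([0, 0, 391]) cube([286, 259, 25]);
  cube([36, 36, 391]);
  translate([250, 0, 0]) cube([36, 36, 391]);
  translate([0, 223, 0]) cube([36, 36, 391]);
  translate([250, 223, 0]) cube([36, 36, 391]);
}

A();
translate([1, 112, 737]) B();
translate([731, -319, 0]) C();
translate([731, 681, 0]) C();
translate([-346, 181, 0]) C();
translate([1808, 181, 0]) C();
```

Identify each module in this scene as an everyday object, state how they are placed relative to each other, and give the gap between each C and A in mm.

A is a table. B is a bench. C is a stool. The bench is on top of the table, centred. Four stools sit around the table at the −y, +y, −x, +x sides. The gap between each stool and the table is 60 mm.

Each stool's nearest face is 60 mm from the table's bounding box.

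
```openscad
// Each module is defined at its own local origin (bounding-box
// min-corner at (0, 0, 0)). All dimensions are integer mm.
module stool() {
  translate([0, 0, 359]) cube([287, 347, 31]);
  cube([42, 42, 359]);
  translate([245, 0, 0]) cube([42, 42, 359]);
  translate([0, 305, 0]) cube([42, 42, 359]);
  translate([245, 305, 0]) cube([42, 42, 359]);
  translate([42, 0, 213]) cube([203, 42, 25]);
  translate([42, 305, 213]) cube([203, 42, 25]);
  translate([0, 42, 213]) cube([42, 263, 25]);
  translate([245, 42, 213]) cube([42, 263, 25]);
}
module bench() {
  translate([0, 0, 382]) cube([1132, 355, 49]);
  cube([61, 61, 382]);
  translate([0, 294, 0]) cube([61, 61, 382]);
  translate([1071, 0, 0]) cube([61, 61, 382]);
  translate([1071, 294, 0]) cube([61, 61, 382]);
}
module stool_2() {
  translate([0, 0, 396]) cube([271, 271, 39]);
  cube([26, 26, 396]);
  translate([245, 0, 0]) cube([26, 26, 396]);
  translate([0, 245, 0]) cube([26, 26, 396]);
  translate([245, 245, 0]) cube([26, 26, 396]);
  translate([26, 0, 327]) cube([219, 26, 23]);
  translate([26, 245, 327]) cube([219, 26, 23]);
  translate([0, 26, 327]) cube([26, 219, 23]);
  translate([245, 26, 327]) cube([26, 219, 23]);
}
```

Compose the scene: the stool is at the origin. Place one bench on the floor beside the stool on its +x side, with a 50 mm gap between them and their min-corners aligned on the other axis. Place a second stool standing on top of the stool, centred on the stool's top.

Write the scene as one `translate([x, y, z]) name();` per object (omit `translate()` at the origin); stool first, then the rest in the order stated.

stool();
translate([337, 0, 0]) bench();
translate([8, 38, 390]) stool_2();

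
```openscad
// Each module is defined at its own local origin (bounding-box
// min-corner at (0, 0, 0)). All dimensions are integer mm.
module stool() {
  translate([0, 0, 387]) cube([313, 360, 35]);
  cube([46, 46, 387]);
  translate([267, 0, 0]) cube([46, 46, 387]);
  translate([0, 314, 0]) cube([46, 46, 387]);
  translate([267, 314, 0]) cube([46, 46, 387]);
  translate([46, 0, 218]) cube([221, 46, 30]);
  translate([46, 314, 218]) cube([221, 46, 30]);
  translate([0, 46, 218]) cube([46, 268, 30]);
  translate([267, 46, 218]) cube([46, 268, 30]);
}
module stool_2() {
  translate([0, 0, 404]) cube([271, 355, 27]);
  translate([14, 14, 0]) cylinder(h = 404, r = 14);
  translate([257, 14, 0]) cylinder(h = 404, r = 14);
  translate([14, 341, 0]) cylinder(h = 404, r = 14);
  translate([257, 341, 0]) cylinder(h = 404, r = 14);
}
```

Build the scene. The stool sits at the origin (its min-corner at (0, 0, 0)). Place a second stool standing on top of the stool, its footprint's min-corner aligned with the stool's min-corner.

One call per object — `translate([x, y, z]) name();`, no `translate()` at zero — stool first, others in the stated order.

stool();
translate([0, 0, 422]) stool_2();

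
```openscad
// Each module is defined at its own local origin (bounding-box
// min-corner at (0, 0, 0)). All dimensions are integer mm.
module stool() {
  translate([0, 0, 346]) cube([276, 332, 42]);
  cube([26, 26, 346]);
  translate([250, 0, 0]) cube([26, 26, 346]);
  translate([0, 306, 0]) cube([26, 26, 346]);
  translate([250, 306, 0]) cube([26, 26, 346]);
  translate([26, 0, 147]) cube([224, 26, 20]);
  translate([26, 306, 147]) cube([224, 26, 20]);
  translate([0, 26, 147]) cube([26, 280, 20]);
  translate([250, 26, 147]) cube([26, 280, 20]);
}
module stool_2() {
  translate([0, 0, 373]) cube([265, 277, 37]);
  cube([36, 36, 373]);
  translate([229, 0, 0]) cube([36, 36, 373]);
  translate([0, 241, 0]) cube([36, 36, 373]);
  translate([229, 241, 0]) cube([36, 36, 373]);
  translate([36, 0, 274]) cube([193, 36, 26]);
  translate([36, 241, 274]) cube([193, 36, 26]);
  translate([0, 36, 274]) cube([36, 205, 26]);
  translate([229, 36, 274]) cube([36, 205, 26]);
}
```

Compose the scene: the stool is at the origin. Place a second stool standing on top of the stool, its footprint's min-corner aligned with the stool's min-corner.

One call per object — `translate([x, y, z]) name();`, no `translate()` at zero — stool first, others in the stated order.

stool();
translate([0, 0, 388]) stool_2();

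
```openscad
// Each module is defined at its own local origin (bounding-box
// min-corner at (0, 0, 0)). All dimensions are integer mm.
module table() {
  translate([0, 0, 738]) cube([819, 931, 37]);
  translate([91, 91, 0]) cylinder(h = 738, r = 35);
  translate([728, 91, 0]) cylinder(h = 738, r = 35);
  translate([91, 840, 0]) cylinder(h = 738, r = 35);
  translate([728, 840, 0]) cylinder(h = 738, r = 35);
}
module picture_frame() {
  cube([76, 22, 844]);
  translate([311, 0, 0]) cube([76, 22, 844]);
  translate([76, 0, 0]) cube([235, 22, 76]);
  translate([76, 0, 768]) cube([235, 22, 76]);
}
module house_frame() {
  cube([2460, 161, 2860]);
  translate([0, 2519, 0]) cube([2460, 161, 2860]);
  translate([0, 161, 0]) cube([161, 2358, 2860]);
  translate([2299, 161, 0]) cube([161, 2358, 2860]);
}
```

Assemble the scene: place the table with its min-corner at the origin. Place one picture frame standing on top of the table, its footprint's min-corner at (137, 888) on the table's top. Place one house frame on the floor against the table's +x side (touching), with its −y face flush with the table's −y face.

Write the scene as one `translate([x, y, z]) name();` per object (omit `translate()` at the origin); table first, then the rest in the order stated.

table();
translate([137, 888, 775]) picture_frame();
translate([819, 0, 0]) house_frame();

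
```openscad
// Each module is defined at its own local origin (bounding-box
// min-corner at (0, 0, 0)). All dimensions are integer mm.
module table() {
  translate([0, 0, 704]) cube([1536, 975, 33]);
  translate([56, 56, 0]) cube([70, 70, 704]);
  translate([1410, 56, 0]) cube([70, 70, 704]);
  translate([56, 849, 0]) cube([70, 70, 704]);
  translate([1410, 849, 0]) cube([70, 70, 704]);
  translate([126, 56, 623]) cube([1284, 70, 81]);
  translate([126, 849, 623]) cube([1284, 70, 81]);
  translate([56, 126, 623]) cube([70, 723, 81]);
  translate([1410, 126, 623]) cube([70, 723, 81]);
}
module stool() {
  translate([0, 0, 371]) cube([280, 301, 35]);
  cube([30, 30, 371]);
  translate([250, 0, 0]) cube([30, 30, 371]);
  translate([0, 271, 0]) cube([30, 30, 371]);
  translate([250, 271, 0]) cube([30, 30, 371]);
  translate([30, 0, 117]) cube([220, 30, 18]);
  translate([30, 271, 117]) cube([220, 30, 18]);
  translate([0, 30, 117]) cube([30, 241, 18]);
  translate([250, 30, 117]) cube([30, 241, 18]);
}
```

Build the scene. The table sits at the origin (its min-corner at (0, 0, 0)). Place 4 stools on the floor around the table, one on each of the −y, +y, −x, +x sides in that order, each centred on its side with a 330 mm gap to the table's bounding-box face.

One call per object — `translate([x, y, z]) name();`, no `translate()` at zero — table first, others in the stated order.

table();
translate([628, -631, 0]) stool();
translate([628, 1305, 0]) stool();
translate([-610, 337, 0]) stool();
translate([1866, 337, 0]) stool();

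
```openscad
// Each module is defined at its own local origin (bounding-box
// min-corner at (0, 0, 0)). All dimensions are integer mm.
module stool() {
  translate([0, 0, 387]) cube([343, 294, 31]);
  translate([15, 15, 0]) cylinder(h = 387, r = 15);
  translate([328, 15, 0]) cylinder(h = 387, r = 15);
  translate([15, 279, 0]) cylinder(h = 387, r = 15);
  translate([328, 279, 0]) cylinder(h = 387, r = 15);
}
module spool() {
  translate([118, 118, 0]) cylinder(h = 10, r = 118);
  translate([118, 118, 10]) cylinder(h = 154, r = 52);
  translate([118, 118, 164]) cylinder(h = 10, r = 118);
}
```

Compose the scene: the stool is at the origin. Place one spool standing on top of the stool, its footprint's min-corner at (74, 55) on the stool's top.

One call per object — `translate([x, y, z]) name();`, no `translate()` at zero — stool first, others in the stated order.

stool();
translate([74, 55, 418]) spool();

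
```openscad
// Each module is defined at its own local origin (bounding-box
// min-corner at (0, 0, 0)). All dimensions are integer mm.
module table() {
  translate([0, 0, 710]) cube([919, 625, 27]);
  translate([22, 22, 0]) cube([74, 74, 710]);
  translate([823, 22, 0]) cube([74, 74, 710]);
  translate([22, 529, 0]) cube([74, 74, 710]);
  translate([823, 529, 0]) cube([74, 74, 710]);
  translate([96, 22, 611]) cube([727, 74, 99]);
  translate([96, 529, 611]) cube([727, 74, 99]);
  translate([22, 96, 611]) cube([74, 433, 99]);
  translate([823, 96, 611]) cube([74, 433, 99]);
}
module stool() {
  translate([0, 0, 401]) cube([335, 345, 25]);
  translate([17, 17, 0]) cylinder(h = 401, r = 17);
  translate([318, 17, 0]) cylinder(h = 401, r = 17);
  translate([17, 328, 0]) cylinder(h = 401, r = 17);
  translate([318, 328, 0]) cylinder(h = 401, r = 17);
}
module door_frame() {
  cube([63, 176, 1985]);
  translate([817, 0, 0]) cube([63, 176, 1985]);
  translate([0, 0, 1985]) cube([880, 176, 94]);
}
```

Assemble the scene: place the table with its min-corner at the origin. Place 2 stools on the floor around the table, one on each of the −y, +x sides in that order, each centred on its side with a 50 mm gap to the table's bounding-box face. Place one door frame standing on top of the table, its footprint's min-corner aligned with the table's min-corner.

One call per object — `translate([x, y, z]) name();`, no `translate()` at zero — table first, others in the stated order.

table();
translate([292, -395, 0]) stool();
translate([969, 140, 0]) stool();
translate([0, 0, 737]) door_frame();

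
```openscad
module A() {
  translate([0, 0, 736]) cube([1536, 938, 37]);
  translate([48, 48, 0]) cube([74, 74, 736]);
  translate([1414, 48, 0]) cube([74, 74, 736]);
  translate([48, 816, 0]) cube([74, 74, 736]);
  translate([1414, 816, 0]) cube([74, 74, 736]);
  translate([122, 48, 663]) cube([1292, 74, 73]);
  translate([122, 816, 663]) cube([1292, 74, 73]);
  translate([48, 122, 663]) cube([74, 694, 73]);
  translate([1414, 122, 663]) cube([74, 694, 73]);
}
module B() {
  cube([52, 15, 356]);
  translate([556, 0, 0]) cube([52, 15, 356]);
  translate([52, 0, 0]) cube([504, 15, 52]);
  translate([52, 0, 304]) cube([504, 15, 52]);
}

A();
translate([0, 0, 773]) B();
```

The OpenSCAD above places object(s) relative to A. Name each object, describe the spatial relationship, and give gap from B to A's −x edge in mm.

A is a table. B is a picture frame. The picture frame is on top of the table. The gap from the picture frame to the table's −x edge is 0 mm.

The picture frame's min-x is at 0; the table's min-x is 0; gap = 0 mm.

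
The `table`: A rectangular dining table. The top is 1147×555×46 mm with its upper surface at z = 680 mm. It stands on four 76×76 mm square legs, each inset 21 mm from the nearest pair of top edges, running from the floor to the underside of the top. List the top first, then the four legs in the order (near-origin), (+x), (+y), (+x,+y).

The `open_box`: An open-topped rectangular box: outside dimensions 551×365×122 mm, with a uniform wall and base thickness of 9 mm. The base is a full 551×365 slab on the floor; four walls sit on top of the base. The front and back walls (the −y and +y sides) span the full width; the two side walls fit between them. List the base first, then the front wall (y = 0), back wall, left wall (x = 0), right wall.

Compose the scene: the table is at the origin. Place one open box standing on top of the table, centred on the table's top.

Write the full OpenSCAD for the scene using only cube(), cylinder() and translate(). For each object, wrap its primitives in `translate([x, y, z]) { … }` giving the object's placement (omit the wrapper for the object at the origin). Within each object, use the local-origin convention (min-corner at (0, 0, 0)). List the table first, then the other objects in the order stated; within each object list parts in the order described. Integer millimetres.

translate([0, 0, 634]) cube([1147, 555, 46]);
translate([21, 21, 0]) cube([76, 76, 634]);
translate([1050, 21, 0]) cube([76, 76, 634]);
translate([21, 458, 0]) cube([76, 76, 634]);
translate([1050, 458, 0]) cube([76, 76, 634]);
translate([298, 95, 680]) {
  cube([551, 365, 9]);
  translate([0, 0, 9]) cube([551, 9, 113]);
  translate([0, 356, 9]) cube([551, 9, 113]);
  translate([0, 9, 9]) cube([9, 347, 113]);
  translate([542, 9, 9]) cube([9, 347, 113]);
}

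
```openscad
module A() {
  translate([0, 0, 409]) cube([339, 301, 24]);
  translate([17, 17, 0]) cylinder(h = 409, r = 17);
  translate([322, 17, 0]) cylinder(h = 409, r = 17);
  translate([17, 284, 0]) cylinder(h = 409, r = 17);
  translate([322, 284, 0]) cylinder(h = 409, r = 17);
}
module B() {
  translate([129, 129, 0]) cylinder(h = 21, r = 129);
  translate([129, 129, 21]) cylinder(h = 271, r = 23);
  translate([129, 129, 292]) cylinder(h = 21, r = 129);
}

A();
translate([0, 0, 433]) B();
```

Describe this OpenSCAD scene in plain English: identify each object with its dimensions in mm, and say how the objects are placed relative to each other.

A is a four-legged stool. The seat is 339×301 mm, 24 mm thick, top at z = 433 mm. It stands on four round legs, each 34 mm in diameter, from z = 0 to the seat underside, each leg's axis is inset half a diameter from the nearest pair of seat edges (so the leg's bounding box is flush with the corner).

B is a spool: two coaxial disc flanges of radius 129 mm and thickness 21 mm, joined by a core cylinder of radius 23 mm and height 271 mm. The lower flange rests on z = 0 and the three cylinders share a vertical axis.

The spool is on top of the stool.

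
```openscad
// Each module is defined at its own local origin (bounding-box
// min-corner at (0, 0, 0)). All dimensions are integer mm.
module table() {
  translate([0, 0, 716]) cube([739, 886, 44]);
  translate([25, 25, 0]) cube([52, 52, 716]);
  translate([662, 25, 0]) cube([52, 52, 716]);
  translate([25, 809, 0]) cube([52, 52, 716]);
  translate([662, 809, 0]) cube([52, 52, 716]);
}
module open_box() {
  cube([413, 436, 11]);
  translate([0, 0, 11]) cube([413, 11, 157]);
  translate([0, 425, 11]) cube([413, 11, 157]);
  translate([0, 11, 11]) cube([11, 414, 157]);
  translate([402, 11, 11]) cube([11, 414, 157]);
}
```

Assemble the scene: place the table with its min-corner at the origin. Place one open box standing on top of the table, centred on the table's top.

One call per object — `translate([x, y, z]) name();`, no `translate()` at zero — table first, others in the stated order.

table();
translate([163, 225, 760]) open_box();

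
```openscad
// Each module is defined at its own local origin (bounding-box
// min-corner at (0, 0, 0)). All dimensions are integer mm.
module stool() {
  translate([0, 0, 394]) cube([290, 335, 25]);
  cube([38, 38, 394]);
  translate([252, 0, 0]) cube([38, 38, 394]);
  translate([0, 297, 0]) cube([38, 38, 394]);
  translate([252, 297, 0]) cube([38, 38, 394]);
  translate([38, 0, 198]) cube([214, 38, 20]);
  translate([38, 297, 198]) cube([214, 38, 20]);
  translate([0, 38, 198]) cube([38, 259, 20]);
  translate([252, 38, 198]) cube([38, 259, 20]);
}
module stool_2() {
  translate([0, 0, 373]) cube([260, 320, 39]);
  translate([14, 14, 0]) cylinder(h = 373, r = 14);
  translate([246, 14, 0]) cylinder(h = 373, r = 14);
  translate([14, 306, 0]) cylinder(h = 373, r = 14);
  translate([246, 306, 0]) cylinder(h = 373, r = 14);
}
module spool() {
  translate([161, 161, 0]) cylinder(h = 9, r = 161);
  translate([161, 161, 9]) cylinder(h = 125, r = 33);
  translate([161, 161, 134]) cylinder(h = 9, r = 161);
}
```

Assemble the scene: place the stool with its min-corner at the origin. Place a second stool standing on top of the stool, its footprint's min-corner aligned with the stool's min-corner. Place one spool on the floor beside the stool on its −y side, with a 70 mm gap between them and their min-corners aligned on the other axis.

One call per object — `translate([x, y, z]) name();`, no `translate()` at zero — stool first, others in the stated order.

stool();
translate([0, 0, 419]) stool_2();
translate([0, -392, 0]) spool();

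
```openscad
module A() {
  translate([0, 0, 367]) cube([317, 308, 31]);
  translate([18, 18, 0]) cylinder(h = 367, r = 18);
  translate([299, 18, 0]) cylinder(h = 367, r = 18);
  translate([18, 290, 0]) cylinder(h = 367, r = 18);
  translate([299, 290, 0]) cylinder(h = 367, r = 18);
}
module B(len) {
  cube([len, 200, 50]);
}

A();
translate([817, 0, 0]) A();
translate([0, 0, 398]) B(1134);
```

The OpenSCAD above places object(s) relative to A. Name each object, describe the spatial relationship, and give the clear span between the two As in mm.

A is a stool. B is a beam. A beam spans the tops of two stools. The clear span between the two stools is 500 mm.

Second stool starts at x = 817; first ends at x = 317; clear span = 817 − 317 = 500 mm.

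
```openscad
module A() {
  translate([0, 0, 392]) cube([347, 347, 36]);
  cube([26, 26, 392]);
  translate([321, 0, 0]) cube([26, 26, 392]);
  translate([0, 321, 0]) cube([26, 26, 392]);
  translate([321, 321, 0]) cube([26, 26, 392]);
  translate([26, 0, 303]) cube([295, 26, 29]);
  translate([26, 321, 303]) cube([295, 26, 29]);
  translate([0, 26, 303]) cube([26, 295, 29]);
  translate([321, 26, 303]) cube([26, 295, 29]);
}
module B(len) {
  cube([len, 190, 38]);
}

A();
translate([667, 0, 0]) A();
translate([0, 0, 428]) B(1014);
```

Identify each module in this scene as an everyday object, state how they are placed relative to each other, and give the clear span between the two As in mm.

A is a stool. B is a beam. A beam spans the tops of two stools. The clear span between the two stools is 320 mm.

Second stool starts at x = 667; first ends at x = 347; clear span = 667 − 347 = 320 mm.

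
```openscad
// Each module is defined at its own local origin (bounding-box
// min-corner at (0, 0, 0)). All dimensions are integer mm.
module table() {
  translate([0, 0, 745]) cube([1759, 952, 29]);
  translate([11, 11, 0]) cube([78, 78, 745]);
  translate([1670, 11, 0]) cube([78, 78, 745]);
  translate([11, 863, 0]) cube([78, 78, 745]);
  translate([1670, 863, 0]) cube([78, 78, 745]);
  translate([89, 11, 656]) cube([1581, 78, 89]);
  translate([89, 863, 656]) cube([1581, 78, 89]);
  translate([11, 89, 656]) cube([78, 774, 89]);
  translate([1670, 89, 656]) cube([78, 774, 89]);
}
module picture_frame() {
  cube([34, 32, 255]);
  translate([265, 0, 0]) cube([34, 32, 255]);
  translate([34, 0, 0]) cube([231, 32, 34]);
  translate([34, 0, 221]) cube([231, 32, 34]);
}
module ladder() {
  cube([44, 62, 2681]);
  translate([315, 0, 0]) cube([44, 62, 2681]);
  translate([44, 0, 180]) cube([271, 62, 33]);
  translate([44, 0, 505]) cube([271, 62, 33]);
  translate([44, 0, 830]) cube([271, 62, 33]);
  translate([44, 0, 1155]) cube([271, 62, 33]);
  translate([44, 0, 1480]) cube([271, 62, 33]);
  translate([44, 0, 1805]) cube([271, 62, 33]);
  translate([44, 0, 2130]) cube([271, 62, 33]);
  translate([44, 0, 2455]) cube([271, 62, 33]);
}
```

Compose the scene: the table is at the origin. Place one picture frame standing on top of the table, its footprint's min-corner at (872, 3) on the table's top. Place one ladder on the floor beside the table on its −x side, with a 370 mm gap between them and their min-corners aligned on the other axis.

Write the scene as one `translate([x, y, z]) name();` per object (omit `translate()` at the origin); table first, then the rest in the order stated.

table();
translate([872, 3, 774]) picture_frame();
translate([-729, 0, 0]) ladder();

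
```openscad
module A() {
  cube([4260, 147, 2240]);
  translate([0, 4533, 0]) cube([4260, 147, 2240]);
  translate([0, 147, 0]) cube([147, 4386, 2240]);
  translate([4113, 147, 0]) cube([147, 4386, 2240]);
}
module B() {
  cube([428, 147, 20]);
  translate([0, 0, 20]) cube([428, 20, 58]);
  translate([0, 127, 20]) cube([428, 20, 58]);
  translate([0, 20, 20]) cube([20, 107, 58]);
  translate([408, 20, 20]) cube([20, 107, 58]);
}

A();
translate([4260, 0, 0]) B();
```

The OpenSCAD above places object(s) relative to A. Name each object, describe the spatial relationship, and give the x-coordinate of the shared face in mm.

The house frame's +x face and the open box's −x face are both at x = 4260 mm.

A is a house frame. B is an open box. The open box is against the house frame's +x side, with their −y faces flush. The x-coordinate of the shared face is 4260 mm.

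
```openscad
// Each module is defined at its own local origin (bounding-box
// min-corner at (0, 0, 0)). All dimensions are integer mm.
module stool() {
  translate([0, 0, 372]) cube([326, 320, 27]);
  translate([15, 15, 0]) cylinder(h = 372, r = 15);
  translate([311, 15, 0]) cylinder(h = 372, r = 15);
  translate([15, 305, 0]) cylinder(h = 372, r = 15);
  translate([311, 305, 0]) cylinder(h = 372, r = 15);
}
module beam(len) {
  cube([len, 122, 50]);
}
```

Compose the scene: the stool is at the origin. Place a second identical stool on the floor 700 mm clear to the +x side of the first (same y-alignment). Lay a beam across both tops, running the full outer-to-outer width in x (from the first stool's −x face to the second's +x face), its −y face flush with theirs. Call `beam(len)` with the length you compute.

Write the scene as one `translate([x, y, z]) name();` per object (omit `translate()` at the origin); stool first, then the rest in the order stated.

stool();
translate([1026, 0, 0]) stool();
translate([0, 0, 399]) beam(1352);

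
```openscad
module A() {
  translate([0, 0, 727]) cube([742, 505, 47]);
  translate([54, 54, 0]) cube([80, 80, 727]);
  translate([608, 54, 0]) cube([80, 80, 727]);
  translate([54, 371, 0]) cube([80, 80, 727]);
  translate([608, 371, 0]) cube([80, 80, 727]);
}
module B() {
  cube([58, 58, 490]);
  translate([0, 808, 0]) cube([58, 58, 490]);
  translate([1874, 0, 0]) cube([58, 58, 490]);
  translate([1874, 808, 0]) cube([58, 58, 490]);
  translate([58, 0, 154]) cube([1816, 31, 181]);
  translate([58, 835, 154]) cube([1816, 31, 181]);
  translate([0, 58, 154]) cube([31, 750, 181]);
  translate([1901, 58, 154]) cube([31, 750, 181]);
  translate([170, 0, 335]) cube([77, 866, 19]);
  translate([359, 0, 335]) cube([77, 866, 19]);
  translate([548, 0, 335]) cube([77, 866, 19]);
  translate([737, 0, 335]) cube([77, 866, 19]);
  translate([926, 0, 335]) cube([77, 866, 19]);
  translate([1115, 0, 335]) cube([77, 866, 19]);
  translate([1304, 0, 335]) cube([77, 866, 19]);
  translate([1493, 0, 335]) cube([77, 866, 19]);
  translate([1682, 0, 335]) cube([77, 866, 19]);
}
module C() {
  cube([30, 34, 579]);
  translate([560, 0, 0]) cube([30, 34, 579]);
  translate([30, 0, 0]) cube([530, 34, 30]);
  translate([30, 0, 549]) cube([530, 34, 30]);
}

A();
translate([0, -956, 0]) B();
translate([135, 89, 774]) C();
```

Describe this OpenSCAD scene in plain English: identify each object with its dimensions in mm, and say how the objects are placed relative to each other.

A is a table: top 742 mm (x) × 505 mm (y), 47 mm thick, upper face at z = 774 mm, on four 80×80 mm square legs, each inset 54 mm from the nearest pair of top edges, running from z = 0 to the bottom of the top.

B is a bed frame 1932 mm long (x) by 866 mm wide (y). Four 58×58 mm corner posts, 490 mm tall, at the corners of the footprint. Four rails of 31 mm thickness and 181 mm height run between adjacent posts with their undersides at z = 154 mm, their outer faces flush with the outside of the frame (the two x-running rails run between the posts' inner faces; the two y-running rails run between the posts' inner faces). 9 slats, each 77 mm wide (x) and 19 mm thick, lie across the top of the two x-running rails, running the full 866 mm width of the frame in y; the slats are evenly spaced along x between the inner faces of the end posts with equal gaps (rounded down to the nearest mm) at the −x end and between each pair — any rounding remainder accumulates at the +x end.

C is a picture frame with a 530×519 mm rectangular opening (x by z) and a uniform 30 mm border on every side. Frame depth is 34 mm along y. It is built from two vertical stiles running the full outside height and two horizontal rails spanning the gap between the stiles.

The bed frame is on the floor beside the table on its −y side. The picture frame is on top of the table.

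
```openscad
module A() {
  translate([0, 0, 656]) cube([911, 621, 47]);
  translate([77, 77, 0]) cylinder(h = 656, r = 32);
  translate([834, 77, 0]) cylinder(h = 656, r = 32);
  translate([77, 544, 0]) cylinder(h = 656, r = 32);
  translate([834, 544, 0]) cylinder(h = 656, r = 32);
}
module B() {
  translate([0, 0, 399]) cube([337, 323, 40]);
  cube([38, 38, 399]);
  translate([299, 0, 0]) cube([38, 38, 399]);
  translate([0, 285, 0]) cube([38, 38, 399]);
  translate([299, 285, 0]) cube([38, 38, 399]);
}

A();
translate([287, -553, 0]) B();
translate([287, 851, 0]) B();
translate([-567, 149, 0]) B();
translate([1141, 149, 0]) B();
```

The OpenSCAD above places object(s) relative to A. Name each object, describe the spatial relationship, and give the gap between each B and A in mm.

Each stool's nearest face is 230 mm from the table's bounding box.

A is a table. B is a stool. Four stools sit around the table at the −y, +y, −x, +x sides. The gap between each stool and the table is 230 mm.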